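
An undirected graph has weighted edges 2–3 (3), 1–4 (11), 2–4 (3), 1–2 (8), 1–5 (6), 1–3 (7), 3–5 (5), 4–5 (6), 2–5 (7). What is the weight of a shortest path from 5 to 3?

Checking several routes:
5→1→2→3: 6 + 8 + 3 = 17
5→2→3: 7 + 3 = 10
5→1→3: 6 + 7 = 13
5→3: 5
5→4→2→3: 6 + 3 + 3 = 12
Best route has total 5.

5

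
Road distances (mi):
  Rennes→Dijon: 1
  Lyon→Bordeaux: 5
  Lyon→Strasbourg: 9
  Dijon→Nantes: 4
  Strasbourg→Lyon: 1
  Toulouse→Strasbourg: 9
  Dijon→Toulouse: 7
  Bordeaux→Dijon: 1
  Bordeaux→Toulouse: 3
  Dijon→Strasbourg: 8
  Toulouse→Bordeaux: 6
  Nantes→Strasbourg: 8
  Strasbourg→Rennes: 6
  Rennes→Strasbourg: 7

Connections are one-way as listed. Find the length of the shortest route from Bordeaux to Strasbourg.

9

Routes from Bordeaux to Strasbourg:
Bordeaux → Toulouse → Strasbourg: 3 + 9 = 12
Bordeaux → Dijon → Strasbourg: 1 + 8 = 9
Bordeaux → Dijon → Nantes → Strasbourg: 1 + 4 + 8 = 13
Bordeaux → Dijon → Toulouse → Strasbourg: 1 + 7 + 9 = 17
The minimum is 9 mi.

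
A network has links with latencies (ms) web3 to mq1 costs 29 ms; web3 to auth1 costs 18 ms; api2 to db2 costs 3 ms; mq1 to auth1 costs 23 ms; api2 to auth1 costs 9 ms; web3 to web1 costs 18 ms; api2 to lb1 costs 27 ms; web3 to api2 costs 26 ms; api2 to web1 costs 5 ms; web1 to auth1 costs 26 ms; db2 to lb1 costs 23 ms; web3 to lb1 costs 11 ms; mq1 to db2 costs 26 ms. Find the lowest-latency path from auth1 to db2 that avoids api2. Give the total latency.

Checking several routes:
auth1 → web3 → mq1 → db2: 18 + 29 + 26 = 73
auth1 → mq1 → db2: 23 + 26 = 49
auth1 → web3 → lb1 → db2: 18 + 11 + 23 = 52
Shortest: 49 ms.

49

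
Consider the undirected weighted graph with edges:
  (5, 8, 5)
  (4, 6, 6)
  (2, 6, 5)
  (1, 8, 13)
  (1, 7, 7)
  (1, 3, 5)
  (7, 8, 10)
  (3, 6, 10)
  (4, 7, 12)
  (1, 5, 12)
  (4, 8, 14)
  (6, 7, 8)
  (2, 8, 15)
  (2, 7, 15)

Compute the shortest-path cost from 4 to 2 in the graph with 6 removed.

Comparing a few candidate routes:
4→8→2: 14 + 15 = 29
4→7→8→2: 12 + 10 + 15 = 37
4→7→1→8→2: 12 + 7 + 13 + 15 = 47
4→7→2: 12 + 15 = 27
4→8→7→2: 14 + 10 + 15 = 39
4→8→1→7→2: 14 + 13 + 7 + 15 = 49
The minimum is 27.

27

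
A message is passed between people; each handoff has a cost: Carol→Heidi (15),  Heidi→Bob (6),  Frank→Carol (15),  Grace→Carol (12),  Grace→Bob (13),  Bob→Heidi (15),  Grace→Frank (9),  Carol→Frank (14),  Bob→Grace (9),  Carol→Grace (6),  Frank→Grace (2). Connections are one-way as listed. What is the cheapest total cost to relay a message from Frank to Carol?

14

Candidate routes:
Frank - Grace - Carol: 2 + 12 = 14
Frank - Carol: 15
Shortest: 14.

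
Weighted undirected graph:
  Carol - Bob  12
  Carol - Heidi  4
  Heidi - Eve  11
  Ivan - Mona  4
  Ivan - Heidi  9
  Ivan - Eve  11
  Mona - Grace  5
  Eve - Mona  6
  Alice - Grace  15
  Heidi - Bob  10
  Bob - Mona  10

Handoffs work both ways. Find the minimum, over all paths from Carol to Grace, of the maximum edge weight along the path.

Checking several routes:
Carol-Heidi-Ivan-Mona-Grace: max(4, 9, 4, 5) = 9
Carol-Heidi-Ivan-Eve-Mona-Grace: max(4, 9, 11, 6, 5) = 11
Carol-Heidi-Bob-Mona-Grace: max(4, 10, 10, 5) = 10
The minimum achievable maximum is 9.

9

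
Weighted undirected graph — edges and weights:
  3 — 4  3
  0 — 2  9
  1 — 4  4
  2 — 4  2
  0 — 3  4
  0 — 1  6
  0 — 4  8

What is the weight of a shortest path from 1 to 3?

7

A few of the 1→3 routes:
1 → 4 → 0 → 3: 4 + 8 + 4 = 16
1 → 4 → 3: 4 + 3 = 7
1 → 0 → 3: 6 + 4 = 10
1 → 0 → 4 → 3: 6 + 8 + 3 = 17
The minimum is 7.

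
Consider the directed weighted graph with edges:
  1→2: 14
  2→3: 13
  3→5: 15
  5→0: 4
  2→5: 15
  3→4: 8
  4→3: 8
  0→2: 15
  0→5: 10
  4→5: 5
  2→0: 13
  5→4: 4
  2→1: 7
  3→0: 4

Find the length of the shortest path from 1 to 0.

Checking several routes:
1 -> 2 -> 3 -> 4 -> 5 -> 0: 14 + 13 + 8 + 5 + 4 = 44
1 -> 2 -> 0: 14 + 13 = 27
1 -> 2 -> 5 -> 0: 14 + 15 + 4 = 33
1 -> 2 -> 3 -> 0: 14 + 13 + 4 = 31
Shortest: 27.

27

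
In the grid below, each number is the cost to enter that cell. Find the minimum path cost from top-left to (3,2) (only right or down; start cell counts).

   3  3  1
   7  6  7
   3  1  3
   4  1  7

21

One optimal route is r0c0 -> r0c1 -> r1c1 -> r2c1 -> r3c1 -> r3c2.
Its cost is 3 + 3 + 6 + 1 + 1 + 7 = 21.
(Top row then right column would cost 24.)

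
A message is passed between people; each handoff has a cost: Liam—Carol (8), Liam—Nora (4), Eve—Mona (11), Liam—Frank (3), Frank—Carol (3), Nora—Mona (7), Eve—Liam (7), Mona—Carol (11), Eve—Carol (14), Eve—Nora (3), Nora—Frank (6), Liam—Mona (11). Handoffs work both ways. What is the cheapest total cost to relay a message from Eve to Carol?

12

Checking several routes:
Eve -> Nora -> Liam -> Frank -> Carol: 3 + 4 + 3 + 3 = 13
Eve -> Liam -> Frank -> Carol: 7 + 3 + 3 = 13
Eve -> Nora -> Frank -> Carol: 3 + 6 + 3 = 12
Eve -> Carol: 14
Best route has total 12.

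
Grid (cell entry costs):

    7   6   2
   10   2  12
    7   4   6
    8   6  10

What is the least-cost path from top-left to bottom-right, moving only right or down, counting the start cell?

One optimal route is [0,0]→[0,1]→[1,1]→[2,1]→[2,2]→[3,2].
Its cost is 7 + 6 + 2 + 4 + 6 + 10 = 35.

35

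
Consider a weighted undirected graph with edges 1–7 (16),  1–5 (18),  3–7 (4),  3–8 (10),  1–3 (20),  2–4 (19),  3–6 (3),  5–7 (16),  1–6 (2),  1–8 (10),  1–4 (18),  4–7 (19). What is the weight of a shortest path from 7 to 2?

38

Comparing a few candidate routes:
7→1→4→2: 16 + 18 + 19 = 53
7→4→2: 19 + 19 = 38
7→3→6→1→4→2: 4 + 3 + 2 + 18 + 19 = 46
7→3→1→4→2: 4 + 20 + 18 + 19 = 61
The minimum is 38.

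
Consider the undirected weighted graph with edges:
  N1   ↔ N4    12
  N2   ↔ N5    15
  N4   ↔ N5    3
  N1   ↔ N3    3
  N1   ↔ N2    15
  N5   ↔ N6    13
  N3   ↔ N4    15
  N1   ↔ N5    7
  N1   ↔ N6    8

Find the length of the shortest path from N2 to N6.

Some routes from N2 to N6:
N2→N5→N4→N1→N6: 15 + 3 + 12 + 8 = 38
N2→N1→N6: 15 + 8 = 23
N2→N1→N5→N6: 15 + 7 + 13 = 35
N2→N5→N1→N6: 15 + 7 + 8 = 30
N2→N5→N6: 15 + 13 = 28
The minimum is 23.

23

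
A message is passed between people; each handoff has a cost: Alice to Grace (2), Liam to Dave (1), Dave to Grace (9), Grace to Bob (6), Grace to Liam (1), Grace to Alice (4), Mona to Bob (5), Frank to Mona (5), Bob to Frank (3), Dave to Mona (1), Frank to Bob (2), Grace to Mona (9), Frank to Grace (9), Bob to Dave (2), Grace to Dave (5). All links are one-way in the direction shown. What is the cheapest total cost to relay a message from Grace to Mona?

3

Candidate routes:
Grace→Mona: 9
Grace→Bob→Dave→Mona: 6 + 2 + 1 = 9
Grace→Liam→Dave→Mona: 1 + 1 + 1 = 3
Grace→Dave→Mona: 5 + 1 = 6
Grace→Bob→Frank→Mona: 6 + 3 + 5 = 14
Best route has total 3.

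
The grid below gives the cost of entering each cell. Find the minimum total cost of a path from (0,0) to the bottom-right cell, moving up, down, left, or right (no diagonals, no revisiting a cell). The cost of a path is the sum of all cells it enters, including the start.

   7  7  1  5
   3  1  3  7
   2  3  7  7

28

Take r0c0→r1c0→r1c1→r1c2→r1c3→r2c3 for a total of 7 + 3 + 1 + 3 + 7 + 7 = 28.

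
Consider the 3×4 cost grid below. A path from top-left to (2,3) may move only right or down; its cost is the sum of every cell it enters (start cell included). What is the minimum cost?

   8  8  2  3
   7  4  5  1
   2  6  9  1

23

Path r0c0 → r0c1 → r0c2 → r0c3 → r1c3 → r2c3: 8 + 8 + 2 + 3 + 1 + 1 = 23.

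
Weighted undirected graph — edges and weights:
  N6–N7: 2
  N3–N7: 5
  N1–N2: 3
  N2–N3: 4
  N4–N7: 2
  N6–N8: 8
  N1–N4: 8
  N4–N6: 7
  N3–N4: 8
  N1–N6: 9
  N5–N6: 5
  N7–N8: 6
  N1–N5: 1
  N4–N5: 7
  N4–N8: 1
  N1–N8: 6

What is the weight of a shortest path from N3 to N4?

Comparing a few candidate routes:
N3 - N4: 8
N3 - N7 - N4: 5 + 2 = 7
N3 - N7 - N6 - N4: 5 + 2 + 7 = 14
N3 - N7 - N8 - N4: 5 + 6 + 1 = 12
Best route has total 7.

7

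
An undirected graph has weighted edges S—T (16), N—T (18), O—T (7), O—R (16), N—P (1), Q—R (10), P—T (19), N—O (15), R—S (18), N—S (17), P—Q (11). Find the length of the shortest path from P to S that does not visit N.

Candidate routes:
P -> T -> S: 19 + 16 = 35
P -> T -> O -> R -> S: 19 + 7 + 16 + 18 = 60
P -> Q -> R -> O -> T -> S: 11 + 10 + 16 + 7 + 16 = 60
P -> Q -> R -> S: 11 + 10 + 18 = 39
Shortest: 35.

35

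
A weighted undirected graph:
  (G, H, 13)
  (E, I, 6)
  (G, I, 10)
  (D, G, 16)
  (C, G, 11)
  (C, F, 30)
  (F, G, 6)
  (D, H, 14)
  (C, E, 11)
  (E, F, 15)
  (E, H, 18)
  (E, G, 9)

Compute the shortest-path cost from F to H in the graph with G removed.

33

Candidate routes:
F - C - E - H: 30 + 11 + 18 = 59
F - E - H: 15 + 18 = 33
The minimum is 33.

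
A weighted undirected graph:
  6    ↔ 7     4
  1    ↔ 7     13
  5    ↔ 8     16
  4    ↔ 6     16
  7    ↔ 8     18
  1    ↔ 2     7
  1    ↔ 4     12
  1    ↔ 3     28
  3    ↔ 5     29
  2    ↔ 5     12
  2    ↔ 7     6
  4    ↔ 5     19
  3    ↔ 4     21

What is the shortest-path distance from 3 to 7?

41

Checking several routes:
3 - 1 - 2 - 7: 28 + 7 + 6 = 41
3 - 1 - 7: 28 + 13 = 41
3 - 4 - 6 - 7: 21 + 16 + 4 = 41
3 - 4 - 1 - 2 - 7: 21 + 12 + 7 + 6 = 46
The minimum is 41.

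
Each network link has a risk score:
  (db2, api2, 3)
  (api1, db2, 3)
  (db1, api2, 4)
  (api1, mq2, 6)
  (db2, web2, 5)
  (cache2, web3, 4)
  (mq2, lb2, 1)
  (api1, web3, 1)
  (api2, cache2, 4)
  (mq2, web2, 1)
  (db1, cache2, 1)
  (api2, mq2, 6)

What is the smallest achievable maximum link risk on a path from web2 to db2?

5

Checking several routes:
web2 -> db2: max(5) = 5
web2 -> mq2 -> api2 -> cache2 -> web3 -> api1 -> db2: max(1, 6, 4, 4, 1, 3) = 6
web2 -> mq2 -> api2 -> db1 -> cache2 -> web3 -> api1 -> db2: max(1, 6, 4, 1, 4, 1, 3) = 6
The minimum achievable maximum is 5.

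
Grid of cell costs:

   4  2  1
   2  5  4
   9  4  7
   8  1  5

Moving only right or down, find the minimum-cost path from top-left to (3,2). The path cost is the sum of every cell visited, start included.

One optimal route is (0,0) (0,1) (1,1) (2,1) (3,1) (3,2).
Its cost is 4 + 2 + 5 + 4 + 1 + 5 = 21.
For comparison, the top-then-right route costs 23.

21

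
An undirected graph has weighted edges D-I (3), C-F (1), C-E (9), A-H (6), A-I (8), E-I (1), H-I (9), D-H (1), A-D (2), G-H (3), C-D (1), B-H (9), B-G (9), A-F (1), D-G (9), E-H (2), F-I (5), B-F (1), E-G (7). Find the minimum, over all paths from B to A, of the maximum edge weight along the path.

1

Some routes from B to A:
B -> F -> A: max(1, 1) = 1
B -> F -> I -> D -> A: max(1, 5, 3, 2) = 5
B -> F -> C -> D -> A: max(1, 1, 1, 2) = 2
B -> F -> I -> E -> H -> D -> A: max(1, 5, 1, 2, 1, 2) = 5
Smallest bottleneck: 1.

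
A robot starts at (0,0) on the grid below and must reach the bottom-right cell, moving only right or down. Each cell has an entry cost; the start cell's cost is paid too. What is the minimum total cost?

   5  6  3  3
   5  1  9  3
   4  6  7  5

Path r0c0→r0c1→r0c2→r0c3→r1c3→r2c3: 5 + 6 + 3 + 3 + 3 + 5 = 25.

25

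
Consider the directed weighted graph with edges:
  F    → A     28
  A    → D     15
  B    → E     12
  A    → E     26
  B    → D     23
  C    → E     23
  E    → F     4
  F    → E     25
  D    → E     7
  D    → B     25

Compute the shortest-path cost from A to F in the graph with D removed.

30

Candidate routes:
A→E→F: 26 + 4 = 30
The minimum is 30.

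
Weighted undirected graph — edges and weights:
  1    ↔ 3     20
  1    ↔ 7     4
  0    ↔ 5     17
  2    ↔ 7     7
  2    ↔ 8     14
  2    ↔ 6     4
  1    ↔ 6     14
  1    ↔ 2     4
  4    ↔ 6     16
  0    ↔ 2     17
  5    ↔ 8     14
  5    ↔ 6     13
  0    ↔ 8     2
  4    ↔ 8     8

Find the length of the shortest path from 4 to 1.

Some routes from 4 to 1:
4 → 6 → 1: 16 + 14 = 30
4 → 8 → 0 → 2 → 1: 8 + 2 + 17 + 4 = 31
4 → 8 → 2 → 1: 8 + 14 + 4 = 26
4 → 6 → 2 → 1: 16 + 4 + 4 = 24
Best route has total 24.

24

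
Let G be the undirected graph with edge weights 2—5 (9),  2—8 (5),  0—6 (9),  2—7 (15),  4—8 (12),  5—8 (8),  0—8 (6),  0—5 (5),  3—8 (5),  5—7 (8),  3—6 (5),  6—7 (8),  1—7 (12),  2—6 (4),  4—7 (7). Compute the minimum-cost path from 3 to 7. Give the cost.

13

Checking several routes:
3 -> 6 -> 7: 5 + 8 = 13
3 -> 8 -> 5 -> 7: 5 + 8 + 8 = 21
3 -> 8 -> 2 -> 6 -> 7: 5 + 5 + 4 + 8 = 22
The minimum is 13.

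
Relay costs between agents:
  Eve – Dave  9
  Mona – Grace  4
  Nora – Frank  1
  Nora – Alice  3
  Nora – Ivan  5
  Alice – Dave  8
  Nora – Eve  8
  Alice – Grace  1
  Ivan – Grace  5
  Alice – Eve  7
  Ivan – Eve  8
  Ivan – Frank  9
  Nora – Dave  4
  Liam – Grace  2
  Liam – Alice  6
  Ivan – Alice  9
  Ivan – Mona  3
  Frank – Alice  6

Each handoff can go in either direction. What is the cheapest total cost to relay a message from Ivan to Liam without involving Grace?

14

Checking several routes:
Ivan - Alice - Liam: 9 + 6 = 15
Ivan - Nora - Alice - Liam: 5 + 3 + 6 = 14
Ivan - Nora - Frank - Alice - Liam: 5 + 1 + 6 + 6 = 18
The minimum is 14.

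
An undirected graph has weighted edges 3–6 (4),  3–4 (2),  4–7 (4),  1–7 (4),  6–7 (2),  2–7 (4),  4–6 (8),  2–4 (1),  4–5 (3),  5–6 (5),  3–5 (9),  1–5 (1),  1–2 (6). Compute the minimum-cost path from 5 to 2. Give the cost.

Checking several routes:
5 - 1 - 7 - 4 - 2: 1 + 4 + 4 + 1 = 10
5 - 4 - 2: 3 + 1 = 4
5 - 1 - 2: 1 + 6 = 7
5 - 1 - 7 - 2: 1 + 4 + 4 = 9
5 - 6 - 7 - 2: 5 + 2 + 4 = 11
Best route has total 4.

4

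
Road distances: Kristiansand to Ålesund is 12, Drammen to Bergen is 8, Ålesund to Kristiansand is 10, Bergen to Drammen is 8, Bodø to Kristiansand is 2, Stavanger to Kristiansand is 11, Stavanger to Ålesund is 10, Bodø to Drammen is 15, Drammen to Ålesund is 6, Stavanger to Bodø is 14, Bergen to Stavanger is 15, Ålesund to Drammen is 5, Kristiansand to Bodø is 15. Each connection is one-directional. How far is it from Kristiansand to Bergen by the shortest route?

Candidate routes:
Kristiansand-Bodø-Drammen-Bergen: 15 + 15 + 8 = 38
Kristiansand-Ålesund-Drammen-Bergen: 12 + 5 + 8 = 25
Shortest: 25.

25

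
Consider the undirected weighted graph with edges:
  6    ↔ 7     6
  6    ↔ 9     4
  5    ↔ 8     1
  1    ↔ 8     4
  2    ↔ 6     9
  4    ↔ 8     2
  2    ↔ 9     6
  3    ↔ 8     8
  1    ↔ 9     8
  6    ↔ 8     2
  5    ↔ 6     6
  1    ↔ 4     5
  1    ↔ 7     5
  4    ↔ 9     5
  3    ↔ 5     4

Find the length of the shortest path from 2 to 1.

Comparing a few candidate routes:
2→9→6→8→1: 6 + 4 + 2 + 4 = 16
2→6→8→1: 9 + 2 + 4 = 15
2→9→4→1: 6 + 5 + 5 = 16
2→9→1: 6 + 8 = 14
Best route has total 14.

14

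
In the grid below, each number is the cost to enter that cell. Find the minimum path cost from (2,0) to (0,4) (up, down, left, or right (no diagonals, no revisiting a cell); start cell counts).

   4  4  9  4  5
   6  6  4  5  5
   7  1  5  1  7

One optimal route is r2c0 -> r2c1 -> r2c2 -> r2c3 -> r1c3 -> r0c3 -> r0c4.
Its cost is 7 + 1 + 5 + 1 + 5 + 4 + 5 = 28.

28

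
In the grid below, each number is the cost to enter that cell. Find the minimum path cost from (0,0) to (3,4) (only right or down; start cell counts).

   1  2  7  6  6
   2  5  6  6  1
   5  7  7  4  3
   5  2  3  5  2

25

Take (0,0) -> (1,0) -> (2,0) -> (3,0) -> (3,1) -> (3,2) -> (3,3) -> (3,4) for a total of 1 + 2 + 5 + 5 + 2 + 3 + 5 + 2 = 25.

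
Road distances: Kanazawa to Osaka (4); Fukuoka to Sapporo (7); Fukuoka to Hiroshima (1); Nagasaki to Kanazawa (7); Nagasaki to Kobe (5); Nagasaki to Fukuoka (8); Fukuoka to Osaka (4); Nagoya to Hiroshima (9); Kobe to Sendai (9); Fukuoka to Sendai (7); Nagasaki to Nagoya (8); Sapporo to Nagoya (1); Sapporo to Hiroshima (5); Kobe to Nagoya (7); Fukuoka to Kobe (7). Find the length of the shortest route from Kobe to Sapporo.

8

A few of the Kobe→Sapporo routes:
Kobe -> Fukuoka -> Hiroshima -> Sapporo: 7 + 1 + 5 = 13
Kobe -> Fukuoka -> Sapporo: 7 + 7 = 14
Kobe -> Nagoya -> Sapporo: 7 + 1 = 8
Kobe -> Nagasaki -> Nagoya -> Sapporo: 5 + 8 + 1 = 14
Kobe -> Fukuoka -> Hiroshima -> Nagoya -> Sapporo: 7 + 1 + 9 + 1 = 18
Best route has total 8.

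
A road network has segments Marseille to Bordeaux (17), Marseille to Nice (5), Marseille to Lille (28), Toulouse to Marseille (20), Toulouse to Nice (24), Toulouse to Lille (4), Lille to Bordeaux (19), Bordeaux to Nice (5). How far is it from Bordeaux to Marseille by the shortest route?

10

Comparing a few candidate routes:
Bordeaux-Lille-Marseille: 19 + 28 = 47
Bordeaux-Marseille: 17
Bordeaux-Nice-Toulouse-Marseille: 5 + 24 + 20 = 49
Bordeaux-Lille-Toulouse-Nice-Marseille: 19 + 4 + 24 + 5 = 52
Bordeaux-Lille-Toulouse-Marseille: 19 + 4 + 20 = 43
Bordeaux-Nice-Marseille: 5 + 5 = 10
The minimum is 10 mi.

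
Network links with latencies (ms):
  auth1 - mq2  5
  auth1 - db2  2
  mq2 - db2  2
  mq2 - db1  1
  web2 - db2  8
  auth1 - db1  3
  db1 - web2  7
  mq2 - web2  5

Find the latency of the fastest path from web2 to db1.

Some routes from web2 to db1:
web2-mq2-db1: 5 + 1 = 6
web2-db1: 7
web2-mq2-db2-auth1-db1: 5 + 2 + 2 + 3 = 12
web2-db2-auth1-db1: 8 + 2 + 3 = 13
web2-db2-mq2-db1: 8 + 2 + 1 = 11
Shortest: 6 ms.

6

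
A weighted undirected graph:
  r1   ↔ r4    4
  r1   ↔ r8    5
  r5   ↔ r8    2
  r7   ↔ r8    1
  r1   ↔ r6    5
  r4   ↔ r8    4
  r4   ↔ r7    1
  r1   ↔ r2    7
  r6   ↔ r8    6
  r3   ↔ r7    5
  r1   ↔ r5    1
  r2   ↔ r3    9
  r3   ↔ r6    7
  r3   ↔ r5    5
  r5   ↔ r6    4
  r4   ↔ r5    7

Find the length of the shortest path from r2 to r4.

11

Comparing a few candidate routes:
r2-r1-r5-r8-r4: 7 + 1 + 2 + 4 = 14
r2-r1-r8-r7-r4: 7 + 5 + 1 + 1 = 14
r2-r1-r5-r8-r7-r4: 7 + 1 + 2 + 1 + 1 = 12
r2-r3-r7-r4: 9 + 5 + 1 = 15
r2-r1-r5-r4: 7 + 1 + 7 = 15
r2-r1-r4: 7 + 4 = 11
The minimum is 11.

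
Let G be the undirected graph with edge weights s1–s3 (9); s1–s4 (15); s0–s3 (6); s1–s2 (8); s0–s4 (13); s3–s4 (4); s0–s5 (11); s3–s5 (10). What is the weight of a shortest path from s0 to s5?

11

Some routes from s0 to s5:
s0 - s3 - s5: 6 + 10 = 16
s0 - s4 - s3 - s5: 13 + 4 + 10 = 27
s0 - s5: 11
The minimum is 11.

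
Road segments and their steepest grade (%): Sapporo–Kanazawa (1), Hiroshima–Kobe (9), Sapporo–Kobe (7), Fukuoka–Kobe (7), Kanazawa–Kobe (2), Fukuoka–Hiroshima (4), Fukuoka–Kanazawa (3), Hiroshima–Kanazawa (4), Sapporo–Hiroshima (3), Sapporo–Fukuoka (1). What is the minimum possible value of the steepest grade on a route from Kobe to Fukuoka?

Some routes from Kobe to Fukuoka:
Kobe-Kanazawa-Sapporo-Hiroshima-Fukuoka: max(2, 1, 3, 4) = 4
Kobe-Kanazawa-Fukuoka: max(2, 3) = 3
Kobe-Kanazawa-Hiroshima-Fukuoka: max(2, 4, 4) = 4
Kobe-Kanazawa-Hiroshima-Sapporo-Fukuoka: max(2, 4, 3, 1) = 4
Kobe-Kanazawa-Sapporo-Fukuoka: max(2, 1, 1) = 2
Smallest bottleneck: 2%.

2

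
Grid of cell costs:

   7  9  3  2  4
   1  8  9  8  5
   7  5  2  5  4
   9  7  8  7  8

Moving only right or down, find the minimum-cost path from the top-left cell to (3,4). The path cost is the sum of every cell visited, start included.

One optimal route is [0,0] [1,0] [2,0] [2,1] [2,2] [2,3] [2,4] [3,4].
Its cost is 7 + 1 + 7 + 5 + 2 + 5 + 4 + 8 = 39.

39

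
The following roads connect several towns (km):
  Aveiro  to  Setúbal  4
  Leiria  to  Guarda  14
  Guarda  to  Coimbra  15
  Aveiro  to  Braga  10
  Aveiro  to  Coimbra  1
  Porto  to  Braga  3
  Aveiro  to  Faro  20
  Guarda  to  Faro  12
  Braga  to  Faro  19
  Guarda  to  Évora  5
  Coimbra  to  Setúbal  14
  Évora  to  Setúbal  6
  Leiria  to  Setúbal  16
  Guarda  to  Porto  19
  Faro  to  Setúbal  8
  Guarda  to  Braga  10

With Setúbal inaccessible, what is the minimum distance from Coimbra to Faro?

Some routes from Coimbra to Faro avoiding Setúbal:
Coimbra - Aveiro - Braga - Guarda - Faro: 1 + 10 + 10 + 12 = 33
Coimbra - Aveiro - Faro: 1 + 20 = 21
Coimbra - Guarda - Braga - Faro: 15 + 10 + 19 = 44
Coimbra - Guarda - Faro: 15 + 12 = 27
Coimbra - Aveiro - Braga - Faro: 1 + 10 + 19 = 30
The minimum is 21 km.

21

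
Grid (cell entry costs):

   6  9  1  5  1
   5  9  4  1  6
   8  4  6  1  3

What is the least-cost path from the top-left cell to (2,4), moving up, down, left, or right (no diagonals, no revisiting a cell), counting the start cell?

25

One optimal route is (0,0) -> (0,1) -> (0,2) -> (1,2) -> (1,3) -> (2,3) -> (2,4).
Its cost is 6 + 9 + 1 + 4 + 1 + 1 + 3 = 25.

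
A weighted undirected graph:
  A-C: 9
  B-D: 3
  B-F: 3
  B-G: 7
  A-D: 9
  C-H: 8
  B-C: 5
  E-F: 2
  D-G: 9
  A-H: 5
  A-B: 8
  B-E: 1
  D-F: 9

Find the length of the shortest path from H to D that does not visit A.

Paths from H to D avoiding A:
H→C→B→E→F→D: 8 + 5 + 1 + 2 + 9 = 25
H→C→B→F→D: 8 + 5 + 3 + 9 = 25
H→C→B→D: 8 + 5 + 3 = 16
H→C→B→G→D: 8 + 5 + 7 + 9 = 29
Shortest: 16.

16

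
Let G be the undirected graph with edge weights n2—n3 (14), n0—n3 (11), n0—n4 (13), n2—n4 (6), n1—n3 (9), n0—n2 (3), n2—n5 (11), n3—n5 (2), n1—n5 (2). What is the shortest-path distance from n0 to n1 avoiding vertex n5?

Routes from n0 to n1 avoiding n5:
n0 -> n2 -> n3 -> n1: 3 + 14 + 9 = 26
n0 -> n4 -> n2 -> n3 -> n1: 13 + 6 + 14 + 9 = 42
n0 -> n3 -> n1: 11 + 9 = 20
Shortest: 20.

20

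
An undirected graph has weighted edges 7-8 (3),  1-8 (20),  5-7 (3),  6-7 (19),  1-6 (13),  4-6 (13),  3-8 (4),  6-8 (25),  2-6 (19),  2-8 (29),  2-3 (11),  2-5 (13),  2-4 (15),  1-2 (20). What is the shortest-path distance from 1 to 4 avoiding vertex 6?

Routes from 1 to 4 avoiding 6:
1→8→3→2→4: 20 + 4 + 11 + 15 = 50
1→2→4: 20 + 15 = 35
1→8→2→4: 20 + 29 + 15 = 64
1→8→7→5→2→4: 20 + 3 + 3 + 13 + 15 = 54
Best route has total 35.

35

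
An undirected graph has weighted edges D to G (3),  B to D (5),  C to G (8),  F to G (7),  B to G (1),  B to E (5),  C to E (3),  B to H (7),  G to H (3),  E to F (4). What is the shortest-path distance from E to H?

Checking several routes:
E -> F -> G -> H: 4 + 7 + 3 = 14
E -> C -> G -> H: 3 + 8 + 3 = 14
E -> B -> G -> H: 5 + 1 + 3 = 9
E -> B -> H: 5 + 7 = 12
Best route has total 9.

9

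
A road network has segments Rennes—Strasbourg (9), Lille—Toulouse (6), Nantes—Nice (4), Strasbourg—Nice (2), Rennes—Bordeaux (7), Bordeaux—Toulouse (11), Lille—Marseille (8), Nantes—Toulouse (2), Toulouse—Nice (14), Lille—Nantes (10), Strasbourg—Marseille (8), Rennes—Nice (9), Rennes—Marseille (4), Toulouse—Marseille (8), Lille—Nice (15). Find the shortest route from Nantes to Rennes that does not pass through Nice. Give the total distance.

14

Comparing a few candidate routes:
Nantes - Toulouse - Bordeaux - Rennes: 2 + 11 + 7 = 20
Nantes - Toulouse - Marseille - Strasbourg - Rennes: 2 + 8 + 8 + 9 = 27
Nantes - Toulouse - Lille - Marseille - Rennes: 2 + 6 + 8 + 4 = 20
Nantes - Toulouse - Marseille - Rennes: 2 + 8 + 4 = 14
Nantes - Lille - Marseille - Rennes: 10 + 8 + 4 = 22
Shortest: 14 mi.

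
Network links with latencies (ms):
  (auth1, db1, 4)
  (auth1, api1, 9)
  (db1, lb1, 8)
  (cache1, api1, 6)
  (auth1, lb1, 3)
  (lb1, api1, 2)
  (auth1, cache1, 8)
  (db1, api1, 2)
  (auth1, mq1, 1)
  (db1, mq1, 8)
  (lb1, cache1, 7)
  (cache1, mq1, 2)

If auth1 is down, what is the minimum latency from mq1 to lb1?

9

Paths from mq1 to lb1 avoiding auth1:
mq1 -> cache1 -> api1 -> db1 -> lb1: 2 + 6 + 2 + 8 = 18
mq1 -> cache1 -> lb1: 2 + 7 = 9
mq1 -> db1 -> lb1: 8 + 8 = 16
mq1 -> db1 -> api1 -> lb1: 8 + 2 + 2 = 12
mq1 -> cache1 -> api1 -> lb1: 2 + 6 + 2 = 10
mq1 -> db1 -> api1 -> cache1 -> lb1: 8 + 2 + 6 + 7 = 23
Shortest: 9 ms.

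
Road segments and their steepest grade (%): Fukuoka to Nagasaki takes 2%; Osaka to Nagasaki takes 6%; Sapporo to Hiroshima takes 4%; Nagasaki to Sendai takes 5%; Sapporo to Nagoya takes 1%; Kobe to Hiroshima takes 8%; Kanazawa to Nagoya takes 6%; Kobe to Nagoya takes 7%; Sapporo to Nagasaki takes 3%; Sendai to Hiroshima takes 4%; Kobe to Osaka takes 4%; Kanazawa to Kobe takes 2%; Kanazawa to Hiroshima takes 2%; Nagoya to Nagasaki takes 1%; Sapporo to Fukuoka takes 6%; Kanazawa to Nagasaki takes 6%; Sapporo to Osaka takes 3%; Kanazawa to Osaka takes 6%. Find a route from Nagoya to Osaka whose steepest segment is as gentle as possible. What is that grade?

3

Comparing a few candidate routes:
Nagoya-Nagasaki-Sapporo-Osaka: max(1, 3, 3) = 3
Nagoya-Nagasaki-Sapporo-Hiroshima-Kanazawa-Kobe-Osaka: max(1, 3, 4, 2, 2, 4) = 4
Nagoya-Sapporo-Hiroshima-Kanazawa-Kobe-Osaka: max(1, 4, 2, 2, 4) = 4
Nagoya-Sapporo-Osaka: max(1, 3) = 3
Best route has worst link 3%.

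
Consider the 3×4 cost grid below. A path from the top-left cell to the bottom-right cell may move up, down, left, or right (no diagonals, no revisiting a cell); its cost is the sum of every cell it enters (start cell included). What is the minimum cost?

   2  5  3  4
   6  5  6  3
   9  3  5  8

25

Take (0,0) -> (0,1) -> (0,2) -> (0,3) -> (1,3) -> (2,3) for a total of 2 + 5 + 3 + 4 + 3 + 8 = 25.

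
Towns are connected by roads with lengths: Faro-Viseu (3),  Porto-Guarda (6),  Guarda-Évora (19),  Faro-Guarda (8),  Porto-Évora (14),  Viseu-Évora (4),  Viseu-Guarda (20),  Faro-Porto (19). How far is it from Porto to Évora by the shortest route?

A few of the Porto→Évora routes:
Porto→Guarda→Évora: 6 + 19 = 25
Porto→Faro→Viseu→Évora: 19 + 3 + 4 = 26
Porto→Guarda→Faro→Viseu→Évora: 6 + 8 + 3 + 4 = 21
Porto→Évora: 14
The minimum is 14.

14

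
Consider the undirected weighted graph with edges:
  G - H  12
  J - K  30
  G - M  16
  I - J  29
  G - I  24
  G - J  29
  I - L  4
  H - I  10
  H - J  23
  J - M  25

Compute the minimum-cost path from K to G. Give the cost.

59

Comparing a few candidate routes:
K - J - M - G: 30 + 25 + 16 = 71
K - J - H - G: 30 + 23 + 12 = 65
K - J - I - G: 30 + 29 + 24 = 83
K - J - I - H - G: 30 + 29 + 10 + 12 = 81
K - J - G: 30 + 29 = 59
Shortest: 59.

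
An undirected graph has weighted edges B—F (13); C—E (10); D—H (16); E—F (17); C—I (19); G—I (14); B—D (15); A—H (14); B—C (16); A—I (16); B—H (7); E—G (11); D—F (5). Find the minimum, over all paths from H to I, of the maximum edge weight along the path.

Checking several routes:
H-D-F-B-C-E-G-I: max(16, 5, 13, 16, 10, 11, 14) = 16
H-B-C-E-G-I: max(7, 16, 10, 11, 14) = 16
H-A-I: max(14, 16) = 16
H-D-F-E-G-I: max(16, 5, 17, 11, 14) = 17
H-D-B-C-E-G-I: max(16, 15, 16, 10, 11, 14) = 16
H-D-B-F-E-G-I: max(16, 15, 13, 17, 11, 14) = 17
The minimum achievable maximum is 16.

16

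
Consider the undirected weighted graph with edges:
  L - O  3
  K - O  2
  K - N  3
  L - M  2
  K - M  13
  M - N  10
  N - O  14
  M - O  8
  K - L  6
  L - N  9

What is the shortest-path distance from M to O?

Comparing a few candidate routes:
M - L - K - O: 2 + 6 + 2 = 10
M - O: 8
M - L - O: 2 + 3 = 5
Best route has total 5.

5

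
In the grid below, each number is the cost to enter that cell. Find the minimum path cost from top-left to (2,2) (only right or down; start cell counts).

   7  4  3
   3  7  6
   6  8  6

Best path: (0,0)→(0,1)→(0,2)→(1,2)→(2,2)
Cost: 7 + 4 + 3 + 6 + 6 = 26

26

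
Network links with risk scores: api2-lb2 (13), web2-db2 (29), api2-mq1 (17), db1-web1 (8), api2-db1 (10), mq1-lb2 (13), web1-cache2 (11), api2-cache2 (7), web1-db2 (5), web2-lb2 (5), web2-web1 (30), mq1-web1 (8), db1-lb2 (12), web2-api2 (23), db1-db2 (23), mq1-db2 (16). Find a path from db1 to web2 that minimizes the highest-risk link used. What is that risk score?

A few of the db1→web2 routes:
db1 → web1 → mq1 → lb2 → web2: max(8, 8, 13, 5) = 13
db1 → lb2 → web2: max(12, 5) = 12
db1 → web1 → cache2 → api2 → lb2 → web2: max(8, 11, 7, 13, 5) = 13
The minimum achievable maximum is 12.

12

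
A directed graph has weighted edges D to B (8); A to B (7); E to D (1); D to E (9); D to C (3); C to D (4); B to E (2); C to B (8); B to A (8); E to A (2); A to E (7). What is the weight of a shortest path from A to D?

Routes from A to D:
A - B - E - D: 7 + 2 + 1 = 10
A - E - D: 7 + 1 = 8
Shortest: 8.

8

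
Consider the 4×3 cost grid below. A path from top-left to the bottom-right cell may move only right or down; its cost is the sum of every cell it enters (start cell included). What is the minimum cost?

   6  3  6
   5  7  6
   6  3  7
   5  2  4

25

Cheapest: (0,0)→(0,1)→(1,1)→(2,1)→(3,1)→(3,2)
  6 + 3 + 7 + 3 + 2 + 4 = 25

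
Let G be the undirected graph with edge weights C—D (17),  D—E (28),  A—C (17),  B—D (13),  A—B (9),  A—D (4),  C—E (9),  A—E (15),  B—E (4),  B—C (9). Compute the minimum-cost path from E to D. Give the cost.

17

Checking several routes:
E → B → D: 4 + 13 = 17
E → C → D: 9 + 17 = 26
E → B → A → D: 4 + 9 + 4 = 17
E → A → D: 15 + 4 = 19
Best route has total 17.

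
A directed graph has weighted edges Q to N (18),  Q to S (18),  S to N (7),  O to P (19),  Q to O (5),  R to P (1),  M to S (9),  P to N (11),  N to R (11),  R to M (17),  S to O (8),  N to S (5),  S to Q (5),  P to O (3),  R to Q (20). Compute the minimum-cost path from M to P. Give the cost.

28

Routes from M to P:
M → S → N → R → Q → O → P: 9 + 7 + 11 + 20 + 5 + 19 = 71
M → S → Q → O → P: 9 + 5 + 5 + 19 = 38
M → S → N → R → P: 9 + 7 + 11 + 1 = 28
M → S → O → P: 9 + 8 + 19 = 36
M → S → Q → N → R → P: 9 + 5 + 18 + 11 + 1 = 44
Best route has total 28.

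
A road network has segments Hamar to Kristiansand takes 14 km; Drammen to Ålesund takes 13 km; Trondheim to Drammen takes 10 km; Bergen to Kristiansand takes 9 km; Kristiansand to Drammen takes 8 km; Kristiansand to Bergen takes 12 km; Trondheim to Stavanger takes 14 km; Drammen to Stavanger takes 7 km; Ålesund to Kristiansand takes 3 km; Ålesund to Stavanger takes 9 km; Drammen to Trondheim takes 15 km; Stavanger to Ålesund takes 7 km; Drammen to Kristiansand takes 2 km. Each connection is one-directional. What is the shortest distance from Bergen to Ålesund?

Candidate routes:
Bergen → Kristiansand → Drammen → Stavanger → Ålesund: 9 + 8 + 7 + 7 = 31
Bergen → Kristiansand → Drammen → Trondheim → Stavanger → Ålesund: 9 + 8 + 15 + 14 + 7 = 53
Bergen → Kristiansand → Drammen → Ålesund: 9 + 8 + 13 = 30
Best route has total 30 km.

30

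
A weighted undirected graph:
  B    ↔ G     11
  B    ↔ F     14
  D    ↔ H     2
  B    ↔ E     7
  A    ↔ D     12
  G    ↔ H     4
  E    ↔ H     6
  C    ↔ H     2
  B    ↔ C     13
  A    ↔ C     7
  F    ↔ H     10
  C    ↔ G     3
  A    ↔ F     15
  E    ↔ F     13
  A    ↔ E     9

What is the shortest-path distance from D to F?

A few of the D→F routes:
D - H - C - A - F: 2 + 2 + 7 + 15 = 26
D - H - E - F: 2 + 6 + 13 = 21
D - A - F: 12 + 15 = 27
D - H - F: 2 + 10 = 12
Shortest: 12.

12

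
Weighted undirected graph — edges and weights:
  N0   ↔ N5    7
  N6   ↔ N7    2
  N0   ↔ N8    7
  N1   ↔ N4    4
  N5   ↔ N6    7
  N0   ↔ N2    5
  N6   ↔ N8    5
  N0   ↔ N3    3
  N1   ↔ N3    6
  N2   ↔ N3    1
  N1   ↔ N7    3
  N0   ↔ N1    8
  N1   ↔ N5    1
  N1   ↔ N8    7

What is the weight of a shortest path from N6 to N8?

Some routes from N6 to N8:
N6→N8: 5
N6→N7→N1→N0→N8: 2 + 3 + 8 + 7 = 20
N6→N7→N1→N8: 2 + 3 + 7 = 12
N6→N5→N1→N8: 7 + 1 + 7 = 15
The minimum is 5.

5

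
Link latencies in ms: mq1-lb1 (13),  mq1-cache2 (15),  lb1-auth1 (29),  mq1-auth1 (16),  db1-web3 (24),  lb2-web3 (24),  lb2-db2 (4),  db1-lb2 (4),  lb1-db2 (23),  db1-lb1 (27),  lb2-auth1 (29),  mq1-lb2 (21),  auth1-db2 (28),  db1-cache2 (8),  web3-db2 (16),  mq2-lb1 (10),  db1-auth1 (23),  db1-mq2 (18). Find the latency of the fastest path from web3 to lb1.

39

Comparing a few candidate routes:
web3→db2→lb2→db1→lb1: 16 + 4 + 4 + 27 = 51
web3→db2→lb1: 16 + 23 = 39
web3→db1→lb1: 24 + 27 = 51
web3→lb2→db2→lb1: 24 + 4 + 23 = 51
The minimum is 39 ms.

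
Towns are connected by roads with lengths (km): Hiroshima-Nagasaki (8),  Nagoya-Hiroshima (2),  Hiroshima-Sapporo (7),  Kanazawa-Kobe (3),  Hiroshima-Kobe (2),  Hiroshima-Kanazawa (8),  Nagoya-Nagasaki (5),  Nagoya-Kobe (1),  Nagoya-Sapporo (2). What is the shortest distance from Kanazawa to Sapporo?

6

Comparing a few candidate routes:
Kanazawa-Kobe-Hiroshima-Sapporo: 3 + 2 + 7 = 12
Kanazawa-Hiroshima-Nagoya-Sapporo: 8 + 2 + 2 = 12
Kanazawa-Kobe-Nagoya-Sapporo: 3 + 1 + 2 = 6
Kanazawa-Kobe-Hiroshima-Nagoya-Sapporo: 3 + 2 + 2 + 2 = 9
Best route has total 6 km.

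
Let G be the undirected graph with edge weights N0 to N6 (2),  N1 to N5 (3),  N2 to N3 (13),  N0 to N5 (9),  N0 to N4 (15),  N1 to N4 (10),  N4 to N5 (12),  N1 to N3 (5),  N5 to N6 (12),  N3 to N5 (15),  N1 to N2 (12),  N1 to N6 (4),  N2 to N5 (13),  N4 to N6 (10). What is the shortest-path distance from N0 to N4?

Checking several routes:
N0→N6→N1→N4: 2 + 4 + 10 = 16
N0→N6→N1→N5→N4: 2 + 4 + 3 + 12 = 21
N0→N5→N4: 9 + 12 = 21
N0→N6→N4: 2 + 10 = 12
N0→N4: 15
N0→N5→N1→N4: 9 + 3 + 10 = 22
Shortest: 12.

12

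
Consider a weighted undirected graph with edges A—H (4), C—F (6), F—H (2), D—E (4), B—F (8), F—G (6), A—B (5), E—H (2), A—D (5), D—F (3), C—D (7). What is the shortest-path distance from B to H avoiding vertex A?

Paths from B to H avoiding A:
B→F→H: 8 + 2 = 10
B→F→D→E→H: 8 + 3 + 4 + 2 = 17
B→F→C→D→E→H: 8 + 6 + 7 + 4 + 2 = 27
The minimum is 10.

10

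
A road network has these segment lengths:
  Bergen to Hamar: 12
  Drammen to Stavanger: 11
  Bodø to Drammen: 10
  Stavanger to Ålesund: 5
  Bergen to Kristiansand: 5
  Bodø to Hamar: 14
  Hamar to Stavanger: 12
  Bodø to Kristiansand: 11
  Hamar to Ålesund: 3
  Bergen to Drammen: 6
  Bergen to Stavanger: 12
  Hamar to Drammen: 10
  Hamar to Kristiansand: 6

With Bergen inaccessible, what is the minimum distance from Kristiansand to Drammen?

16

Checking several routes:
Kristiansand-Hamar-Drammen: 6 + 10 = 16
Kristiansand-Bodø-Drammen: 11 + 10 = 21
Kristiansand-Hamar-Stavanger-Drammen: 6 + 12 + 11 = 29
Kristiansand-Hamar-Ålesund-Stavanger-Drammen: 6 + 3 + 5 + 11 = 25
Best route has total 16.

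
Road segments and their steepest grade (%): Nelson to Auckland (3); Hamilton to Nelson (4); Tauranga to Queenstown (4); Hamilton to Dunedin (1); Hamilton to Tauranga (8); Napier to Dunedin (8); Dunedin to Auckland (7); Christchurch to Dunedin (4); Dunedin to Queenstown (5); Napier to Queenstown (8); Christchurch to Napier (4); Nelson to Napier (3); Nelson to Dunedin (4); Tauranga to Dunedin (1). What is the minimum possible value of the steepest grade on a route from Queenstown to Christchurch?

A few of the Queenstown→Christchurch routes:
Queenstown → Tauranga → Dunedin → Hamilton → Nelson → Napier → Christchurch: max(4, 1, 1, 4, 3, 4) = 4
Queenstown → Dunedin → Nelson → Napier → Christchurch: max(5, 4, 3, 4) = 5
Queenstown → Dunedin → Hamilton → Nelson → Napier → Christchurch: max(5, 1, 4, 3, 4) = 5
Queenstown → Tauranga → Dunedin → Christchurch: max(4, 1, 4) = 4
Queenstown → Tauranga → Dunedin → Nelson → Napier → Christchurch: max(4, 1, 4, 3, 4) = 4
Queenstown → Dunedin → Christchurch: max(5, 4) = 5
Best route has worst link 4%.

4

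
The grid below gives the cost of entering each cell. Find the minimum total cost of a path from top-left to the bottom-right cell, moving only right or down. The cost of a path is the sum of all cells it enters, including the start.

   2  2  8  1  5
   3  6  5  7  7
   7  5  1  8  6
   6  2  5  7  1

Cheapest: r0c0 -> r0c1 -> r1c1 -> r1c2 -> r2c2 -> r3c2 -> r3c3 -> r3c4
  2 + 2 + 6 + 5 + 1 + 5 + 7 + 1 = 29
For comparison, the top-then-right route costs 32.

29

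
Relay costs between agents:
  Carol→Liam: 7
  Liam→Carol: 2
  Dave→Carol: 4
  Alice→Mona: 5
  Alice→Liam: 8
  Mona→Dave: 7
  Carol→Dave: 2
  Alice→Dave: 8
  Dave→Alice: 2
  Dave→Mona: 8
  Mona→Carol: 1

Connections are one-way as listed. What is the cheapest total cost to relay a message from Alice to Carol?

6

Comparing a few candidate routes:
Alice - Mona - Dave - Carol: 5 + 7 + 4 = 16
Alice - Dave - Carol: 8 + 4 = 12
Alice - Liam - Carol: 8 + 2 = 10
Alice - Mona - Carol: 5 + 1 = 6
The minimum is 6.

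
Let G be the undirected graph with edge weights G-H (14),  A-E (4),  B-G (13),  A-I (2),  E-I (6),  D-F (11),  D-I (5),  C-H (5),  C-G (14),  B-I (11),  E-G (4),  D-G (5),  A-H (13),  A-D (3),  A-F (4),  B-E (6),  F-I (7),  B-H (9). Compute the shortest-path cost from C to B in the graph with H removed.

24

Comparing a few candidate routes:
C→G→E→A→I→B: 14 + 4 + 4 + 2 + 11 = 35
C→G→E→I→B: 14 + 4 + 6 + 11 = 35
C→G→D→I→B: 14 + 5 + 5 + 11 = 35
C→G→E→B: 14 + 4 + 6 = 24
C→G→D→A→E→B: 14 + 5 + 3 + 4 + 6 = 32
C→G→B: 14 + 13 = 27
The minimum is 24.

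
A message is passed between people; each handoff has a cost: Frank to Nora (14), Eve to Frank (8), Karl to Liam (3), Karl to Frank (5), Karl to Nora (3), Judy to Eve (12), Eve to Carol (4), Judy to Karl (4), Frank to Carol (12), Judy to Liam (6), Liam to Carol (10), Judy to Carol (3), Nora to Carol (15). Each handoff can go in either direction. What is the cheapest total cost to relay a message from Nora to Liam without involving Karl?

Checking several routes:
Nora-Carol-Liam: 15 + 10 = 25
Nora-Frank-Carol-Judy-Liam: 14 + 12 + 3 + 6 = 35
Nora-Carol-Judy-Liam: 15 + 3 + 6 = 24
Nora-Frank-Eve-Carol-Judy-Liam: 14 + 8 + 4 + 3 + 6 = 35
Best route has total 24.

24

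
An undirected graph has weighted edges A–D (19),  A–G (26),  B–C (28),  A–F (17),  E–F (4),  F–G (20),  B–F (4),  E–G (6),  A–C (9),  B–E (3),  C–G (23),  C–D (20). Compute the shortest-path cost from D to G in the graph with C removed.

Paths from D to G avoiding C:
D - A - F - G: 19 + 17 + 20 = 56
D - A - G: 19 + 26 = 45
D - A - F - B - E - G: 19 + 17 + 4 + 3 + 6 = 49
D - A - F - E - G: 19 + 17 + 4 + 6 = 46
Best route has total 45.

45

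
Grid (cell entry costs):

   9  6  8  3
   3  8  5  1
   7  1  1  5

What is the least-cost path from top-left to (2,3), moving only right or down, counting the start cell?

26

Path r0c0 → r1c0 → r2c0 → r2c1 → r2c2 → r2c3: 9 + 3 + 7 + 1 + 1 + 5 = 26.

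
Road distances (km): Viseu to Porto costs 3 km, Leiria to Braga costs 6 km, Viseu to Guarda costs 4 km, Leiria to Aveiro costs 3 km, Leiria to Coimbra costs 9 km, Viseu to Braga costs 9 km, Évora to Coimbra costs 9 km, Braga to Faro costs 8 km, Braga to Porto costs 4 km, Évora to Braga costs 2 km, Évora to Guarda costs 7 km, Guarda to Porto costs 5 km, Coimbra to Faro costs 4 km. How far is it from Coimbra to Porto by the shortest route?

15

Some routes from Coimbra to Porto:
Coimbra -> Faro -> Braga -> Porto: 4 + 8 + 4 = 16
Coimbra -> Évora -> Braga -> Porto: 9 + 2 + 4 = 15
Coimbra -> Évora -> Braga -> Viseu -> Porto: 9 + 2 + 9 + 3 = 23
Coimbra -> Évora -> Guarda -> Porto: 9 + 7 + 5 = 21
Coimbra -> Leiria -> Braga -> Porto: 9 + 6 + 4 = 19
The minimum is 15 km.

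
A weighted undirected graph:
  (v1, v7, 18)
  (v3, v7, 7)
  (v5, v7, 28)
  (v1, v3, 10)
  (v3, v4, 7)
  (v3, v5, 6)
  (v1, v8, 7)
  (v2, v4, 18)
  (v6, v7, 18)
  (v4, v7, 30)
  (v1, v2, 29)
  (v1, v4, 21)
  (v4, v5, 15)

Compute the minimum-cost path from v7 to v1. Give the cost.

17

Some routes from v7 to v1:
v7 -> v1: 18
v7 -> v3 -> v4 -> v1: 7 + 7 + 21 = 35
v7 -> v3 -> v1: 7 + 10 = 17
v7 -> v5 -> v3 -> v1: 28 + 6 + 10 = 44
The minimum is 17.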